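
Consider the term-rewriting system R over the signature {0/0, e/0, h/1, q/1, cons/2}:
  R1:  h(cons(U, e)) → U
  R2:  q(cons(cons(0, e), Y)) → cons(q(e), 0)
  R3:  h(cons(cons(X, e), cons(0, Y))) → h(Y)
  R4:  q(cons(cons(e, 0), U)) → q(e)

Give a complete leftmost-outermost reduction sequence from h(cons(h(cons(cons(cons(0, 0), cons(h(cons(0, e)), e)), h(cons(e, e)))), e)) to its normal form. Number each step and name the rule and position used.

1. h(cons(h(cons(cons(cons(0, 0), cons(h(cons(0, e)), e)), h(cons(e, e)))), e))  →  h(cons(cons(cons(0, 0), cons(h(cons(0, e)), e)), h(cons(e, e))))   [R1 at ε]
2. h(cons(cons(cons(0, 0), cons(h(cons(0, e)), e)), h(cons(e, e))))  →  h(cons(cons(cons(0, 0), cons(0, e)), h(cons(e, e))))   [R1 at 1.1.2.1]
3. h(cons(cons(cons(0, 0), cons(0, e)), h(cons(e, e))))  →  h(cons(cons(cons(0, 0), cons(0, e)), e))   [R1 at 1.2]
4. h(cons(cons(cons(0, 0), cons(0, e)), e))  →  cons(cons(0, 0), cons(0, e))   [R1 at ε]

cons(cons(0, 0), cons(0, e))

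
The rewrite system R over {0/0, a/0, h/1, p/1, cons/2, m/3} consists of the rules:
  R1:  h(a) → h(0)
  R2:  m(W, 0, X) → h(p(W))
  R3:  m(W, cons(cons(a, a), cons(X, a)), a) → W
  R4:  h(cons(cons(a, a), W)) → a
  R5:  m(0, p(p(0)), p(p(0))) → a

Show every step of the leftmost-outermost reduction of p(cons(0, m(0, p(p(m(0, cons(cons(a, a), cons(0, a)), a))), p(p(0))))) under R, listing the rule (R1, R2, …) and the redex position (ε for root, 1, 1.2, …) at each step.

1. p(cons(0, m(0, p(p(m(0, cons(cons(a, a), cons(0, a)), a))), p(p(0)))))  →  p(cons(0, m(0, p(p(0)), p(p(0)))))   [R3 at 1.2.2.1.1]
2. p(cons(0, m(0, p(p(0)), p(p(0)))))  →  p(cons(0, a))   [R5 at 1.2]

p(cons(0, a))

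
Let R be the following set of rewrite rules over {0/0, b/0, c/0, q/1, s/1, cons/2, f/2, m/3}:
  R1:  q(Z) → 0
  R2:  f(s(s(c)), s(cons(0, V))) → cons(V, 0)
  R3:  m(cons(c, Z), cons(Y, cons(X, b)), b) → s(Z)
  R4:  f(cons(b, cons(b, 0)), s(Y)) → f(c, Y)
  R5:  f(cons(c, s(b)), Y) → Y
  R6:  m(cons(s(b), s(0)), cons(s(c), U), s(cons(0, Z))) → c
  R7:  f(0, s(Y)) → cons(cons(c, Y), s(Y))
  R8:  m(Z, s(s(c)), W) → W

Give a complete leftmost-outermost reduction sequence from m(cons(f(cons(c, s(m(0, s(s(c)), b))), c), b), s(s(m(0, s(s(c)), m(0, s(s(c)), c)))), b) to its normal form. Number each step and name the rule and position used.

1. m(cons(f(cons(c, s(m(0, s(s(c)), b))), c), b), s(s(m(0, s(s(c)), m(0, s(s(c)), c)))), b)  →  m(cons(f(cons(c, s(b)), c), b), s(s(m(0, s(s(c)), m(0, s(s(c)), c)))), b)   [R8 at 1.1.1.2.1]
2. m(cons(f(cons(c, s(b)), c), b), s(s(m(0, s(s(c)), m(0, s(s(c)), c)))), b)  →  m(cons(c, b), s(s(m(0, s(s(c)), m(0, s(s(c)), c)))), b)   [R5 at 1.1]
3. m(cons(c, b), s(s(m(0, s(s(c)), m(0, s(s(c)), c)))), b)  →  m(cons(c, b), s(s(m(0, s(s(c)), c))), b)   [R8 at 2.1.1]
4. m(cons(c, b), s(s(m(0, s(s(c)), c))), b)  →  m(cons(c, b), s(s(c)), b)   [R8 at 2.1.1]
5. m(cons(c, b), s(s(c)), b)  →  b   [R8 at ε]

b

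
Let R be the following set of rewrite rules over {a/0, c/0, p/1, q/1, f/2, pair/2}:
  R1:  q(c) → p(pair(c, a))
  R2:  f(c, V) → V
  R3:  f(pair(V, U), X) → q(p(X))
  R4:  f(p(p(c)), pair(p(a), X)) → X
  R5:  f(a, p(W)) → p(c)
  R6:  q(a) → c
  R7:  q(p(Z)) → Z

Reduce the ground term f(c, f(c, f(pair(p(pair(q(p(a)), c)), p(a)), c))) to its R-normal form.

c

1. f(c, f(c, f(pair(p(pair(q(p(a)), c)), p(a)), c)))  →  f(c, f(pair(p(pair(q(p(a)), c)), p(a)), c))   [R2 at ε]
2. f(c, f(pair(p(pair(q(p(a)), c)), p(a)), c))  →  f(pair(p(pair(q(p(a)), c)), p(a)), c)   [R2 at ε]
3. f(pair(p(pair(q(p(a)), c)), p(a)), c)  →  q(p(c))   [R3 at ε]
4. q(p(c))  →  c   [R7 at ε]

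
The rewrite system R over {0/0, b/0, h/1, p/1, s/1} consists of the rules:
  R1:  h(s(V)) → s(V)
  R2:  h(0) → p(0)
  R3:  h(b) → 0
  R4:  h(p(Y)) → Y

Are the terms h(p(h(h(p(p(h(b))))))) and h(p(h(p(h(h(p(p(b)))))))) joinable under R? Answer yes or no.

Reduce t₁ = h(p(h(h(p(p(h(b))))))):
1. h(p(h(h(p(p(h(b)))))))  →  h(h(p(p(h(b)))))   [R4 at ε]
2. h(h(p(p(h(b)))))  →  h(p(h(b)))   [R4 at 1]
3. h(p(h(b)))  →  h(b)   [R4 at ε]
4. h(b)  →  0   [R3 at ε]

Reduce t₂ = h(p(h(p(h(h(p(p(b)))))))):
1. h(p(h(p(h(h(p(p(b))))))))  →  h(p(h(h(p(p(b))))))   [R4 at ε]
2. h(p(h(h(p(p(b))))))  →  h(h(p(p(b))))   [R4 at ε]
3. h(h(p(p(b))))  →  h(p(b))   [R4 at 1]
4. h(p(b))  →  b   [R4 at ε]

no — NF(t₁) = 0, NF(t₂) = b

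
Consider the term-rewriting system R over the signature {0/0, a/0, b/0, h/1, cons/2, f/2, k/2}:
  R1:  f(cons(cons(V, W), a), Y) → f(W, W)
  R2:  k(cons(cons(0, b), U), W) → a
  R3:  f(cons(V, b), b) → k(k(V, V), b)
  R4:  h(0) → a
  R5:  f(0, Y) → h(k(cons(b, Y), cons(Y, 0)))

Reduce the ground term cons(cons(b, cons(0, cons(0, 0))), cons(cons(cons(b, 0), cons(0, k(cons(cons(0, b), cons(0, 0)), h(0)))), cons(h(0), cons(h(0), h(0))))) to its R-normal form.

1. cons(cons(b, cons(0, cons(0, 0))), cons(cons(cons(b, 0), cons(0, k(cons(cons(0, b), cons(0, 0)), h(0)))), cons(h(0), cons(h(0), h(0)))))  →  cons(cons(b, cons(0, cons(0, 0))), cons(cons(cons(b, 0), cons(0, a)), cons(h(0), cons(h(0), h(0)))))   [R2 at 2.1.2.2]
2. cons(cons(b, cons(0, cons(0, 0))), cons(cons(cons(b, 0), cons(0, a)), cons(h(0), cons(h(0), h(0)))))  →  cons(cons(b, cons(0, cons(0, 0))), cons(cons(cons(b, 0), cons(0, a)), cons(a, cons(h(0), h(0)))))   [R4 at 2.2.1]
3. cons(cons(b, cons(0, cons(0, 0))), cons(cons(cons(b, 0), cons(0, a)), cons(a, cons(h(0), h(0)))))  →  cons(cons(b, cons(0, cons(0, 0))), cons(cons(cons(b, 0), cons(0, a)), cons(a, cons(a, h(0)))))   [R4 at 2.2.2.1]
4. cons(cons(b, cons(0, cons(0, 0))), cons(cons(cons(b, 0), cons(0, a)), cons(a, cons(a, h(0)))))  →  cons(cons(b, cons(0, cons(0, 0))), cons(cons(cons(b, 0), cons(0, a)), cons(a, cons(a, a))))   [R4 at 2.2.2.2]

cons(cons(b, cons(0, cons(0, 0))), cons(cons(cons(b, 0), cons(0, a)), cons(a, cons(a, a))))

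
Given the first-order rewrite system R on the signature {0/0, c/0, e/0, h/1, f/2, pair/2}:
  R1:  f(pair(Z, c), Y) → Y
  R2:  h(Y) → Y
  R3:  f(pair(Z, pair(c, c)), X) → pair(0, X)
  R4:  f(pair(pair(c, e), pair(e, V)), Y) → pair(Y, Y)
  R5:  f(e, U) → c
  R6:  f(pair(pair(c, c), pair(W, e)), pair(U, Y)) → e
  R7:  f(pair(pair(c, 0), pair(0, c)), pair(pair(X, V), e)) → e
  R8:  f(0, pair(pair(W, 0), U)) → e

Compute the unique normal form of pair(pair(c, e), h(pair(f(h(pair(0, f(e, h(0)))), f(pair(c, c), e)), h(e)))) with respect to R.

1. pair(pair(c, e), h(pair(f(h(pair(0, f(e, h(0)))), f(pair(c, c), e)), h(e))))  →  pair(pair(c, e), pair(f(h(pair(0, f(e, h(0)))), f(pair(c, c), e)), h(e)))   [R2 at 2]
2. pair(pair(c, e), pair(f(h(pair(0, f(e, h(0)))), f(pair(c, c), e)), h(e)))  →  pair(pair(c, e), pair(f(pair(0, f(e, h(0))), f(pair(c, c), e)), h(e)))   [R2 at 2.1.1]
3. pair(pair(c, e), pair(f(pair(0, f(e, h(0))), f(pair(c, c), e)), h(e)))  →  pair(pair(c, e), pair(f(pair(0, c), f(pair(c, c), e)), h(e)))   [R5 at 2.1.1.2]
4. pair(pair(c, e), pair(f(pair(0, c), f(pair(c, c), e)), h(e)))  →  pair(pair(c, e), pair(f(pair(c, c), e), h(e)))   [R1 at 2.1]
5. pair(pair(c, e), pair(f(pair(c, c), e), h(e)))  →  pair(pair(c, e), pair(e, h(e)))   [R1 at 2.1]
6. pair(pair(c, e), pair(e, h(e)))  →  pair(pair(c, e), pair(e, e))   [R2 at 2.2]

pair(pair(c, e), pair(e, e))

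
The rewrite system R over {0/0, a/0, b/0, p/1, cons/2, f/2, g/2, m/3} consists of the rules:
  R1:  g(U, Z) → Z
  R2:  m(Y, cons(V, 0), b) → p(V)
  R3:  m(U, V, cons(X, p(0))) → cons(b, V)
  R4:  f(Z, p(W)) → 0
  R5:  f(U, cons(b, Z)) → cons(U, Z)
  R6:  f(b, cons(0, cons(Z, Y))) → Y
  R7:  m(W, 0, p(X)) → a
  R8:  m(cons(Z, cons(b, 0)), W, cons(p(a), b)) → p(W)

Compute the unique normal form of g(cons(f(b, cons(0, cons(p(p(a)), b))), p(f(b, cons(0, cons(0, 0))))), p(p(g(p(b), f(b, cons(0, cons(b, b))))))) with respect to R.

1. g(cons(f(b, cons(0, cons(p(p(a)), b))), p(f(b, cons(0, cons(0, 0))))), p(p(g(p(b), f(b, cons(0, cons(b, b)))))))  →  p(p(g(p(b), f(b, cons(0, cons(b, b))))))   [R1 at ε]
2. p(p(g(p(b), f(b, cons(0, cons(b, b))))))  →  p(p(f(b, cons(0, cons(b, b)))))   [R1 at 1.1]
3. p(p(f(b, cons(0, cons(b, b)))))  →  p(p(b))   [R6 at 1.1]

p(p(b))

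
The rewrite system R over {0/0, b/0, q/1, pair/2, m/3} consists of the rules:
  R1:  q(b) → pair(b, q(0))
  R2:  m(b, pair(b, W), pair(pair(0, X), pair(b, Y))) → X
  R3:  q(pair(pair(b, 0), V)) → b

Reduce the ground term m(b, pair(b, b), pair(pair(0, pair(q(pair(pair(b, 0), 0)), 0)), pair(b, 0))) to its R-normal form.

1. m(b, pair(b, b), pair(pair(0, pair(q(pair(pair(b, 0), 0)), 0)), pair(b, 0)))  →  pair(q(pair(pair(b, 0), 0)), 0)   [R2 at ε]
2. pair(q(pair(pair(b, 0), 0)), 0)  →  pair(b, 0)   [R3 at 1]

pair(b, 0)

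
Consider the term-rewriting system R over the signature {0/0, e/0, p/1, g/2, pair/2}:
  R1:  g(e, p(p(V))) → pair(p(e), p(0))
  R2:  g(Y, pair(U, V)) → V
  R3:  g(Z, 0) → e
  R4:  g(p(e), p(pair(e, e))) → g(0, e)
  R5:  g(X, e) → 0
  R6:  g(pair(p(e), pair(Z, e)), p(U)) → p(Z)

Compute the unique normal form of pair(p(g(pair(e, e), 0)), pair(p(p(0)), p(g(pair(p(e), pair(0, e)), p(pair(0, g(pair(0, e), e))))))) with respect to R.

1. pair(p(g(pair(e, e), 0)), pair(p(p(0)), p(g(pair(p(e), pair(0, e)), p(pair(0, g(pair(0, e), e)))))))  →  pair(p(e), pair(p(p(0)), p(g(pair(p(e), pair(0, e)), p(pair(0, g(pair(0, e), e)))))))   [R3 at 1.1]
2. pair(p(e), pair(p(p(0)), p(g(pair(p(e), pair(0, e)), p(pair(0, g(pair(0, e), e)))))))  →  pair(p(e), pair(p(p(0)), p(p(0))))   [R6 at 2.2.1]

pair(p(e), pair(p(p(0)), p(p(0))))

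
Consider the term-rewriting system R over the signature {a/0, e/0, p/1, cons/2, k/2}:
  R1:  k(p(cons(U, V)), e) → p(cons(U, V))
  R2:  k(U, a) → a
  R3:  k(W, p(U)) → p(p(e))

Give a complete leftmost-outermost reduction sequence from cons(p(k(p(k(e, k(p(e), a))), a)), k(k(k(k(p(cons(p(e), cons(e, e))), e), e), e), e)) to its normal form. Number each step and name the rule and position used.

1. cons(p(k(p(k(e, k(p(e), a))), a)), k(k(k(k(p(cons(p(e), cons(e, e))), e), e), e), e))  →  cons(p(a), k(k(k(k(p(cons(p(e), cons(e, e))), e), e), e), e))   [R2 at 1.1]
2. cons(p(a), k(k(k(k(p(cons(p(e), cons(e, e))), e), e), e), e))  →  cons(p(a), k(k(k(p(cons(p(e), cons(e, e))), e), e), e))   [R1 at 2.1.1.1]
3. cons(p(a), k(k(k(p(cons(p(e), cons(e, e))), e), e), e))  →  cons(p(a), k(k(p(cons(p(e), cons(e, e))), e), e))   [R1 at 2.1.1]
4. cons(p(a), k(k(p(cons(p(e), cons(e, e))), e), e))  →  cons(p(a), k(p(cons(p(e), cons(e, e))), e))   [R1 at 2.1]
5. cons(p(a), k(p(cons(p(e), cons(e, e))), e))  →  cons(p(a), p(cons(p(e), cons(e, e))))   [R1 at 2]

cons(p(a), p(cons(p(e), cons(e, e))))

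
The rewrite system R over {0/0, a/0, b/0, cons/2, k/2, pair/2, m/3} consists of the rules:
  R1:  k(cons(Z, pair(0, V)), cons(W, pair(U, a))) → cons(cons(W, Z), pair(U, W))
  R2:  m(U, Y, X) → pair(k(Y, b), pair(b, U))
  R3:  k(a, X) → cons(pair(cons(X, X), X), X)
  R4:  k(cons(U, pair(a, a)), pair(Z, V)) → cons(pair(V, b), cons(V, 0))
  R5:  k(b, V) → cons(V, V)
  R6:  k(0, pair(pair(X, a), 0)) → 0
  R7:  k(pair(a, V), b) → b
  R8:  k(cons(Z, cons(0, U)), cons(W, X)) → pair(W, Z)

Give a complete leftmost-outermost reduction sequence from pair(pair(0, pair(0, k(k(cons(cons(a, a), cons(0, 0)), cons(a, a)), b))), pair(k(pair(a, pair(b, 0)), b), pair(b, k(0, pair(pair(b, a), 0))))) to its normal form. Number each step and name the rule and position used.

pair(pair(0, pair(0, b)), pair(b, pair(b, 0)))

1. pair(pair(0, pair(0, k(k(cons(cons(a, a), cons(0, 0)), cons(a, a)), b))), pair(k(pair(a, pair(b, 0)), b), pair(b, k(0, pair(pair(b, a), 0)))))  →  pair(pair(0, pair(0, k(pair(a, cons(a, a)), b))), pair(k(pair(a, pair(b, 0)), b), pair(b, k(0, pair(pair(b, a), 0)))))   [R8 at 1.2.2.1]
2. pair(pair(0, pair(0, k(pair(a, cons(a, a)), b))), pair(k(pair(a, pair(b, 0)), b), pair(b, k(0, pair(pair(b, a), 0)))))  →  pair(pair(0, pair(0, b)), pair(k(pair(a, pair(b, 0)), b), pair(b, k(0, pair(pair(b, a), 0)))))   [R7 at 1.2.2]
3. pair(pair(0, pair(0, b)), pair(k(pair(a, pair(b, 0)), b), pair(b, k(0, pair(pair(b, a), 0)))))  →  pair(pair(0, pair(0, b)), pair(b, pair(b, k(0, pair(pair(b, a), 0)))))   [R7 at 2.1]
4. pair(pair(0, pair(0, b)), pair(b, pair(b, k(0, pair(pair(b, a), 0)))))  →  pair(pair(0, pair(0, b)), pair(b, pair(b, 0)))   [R6 at 2.2.2]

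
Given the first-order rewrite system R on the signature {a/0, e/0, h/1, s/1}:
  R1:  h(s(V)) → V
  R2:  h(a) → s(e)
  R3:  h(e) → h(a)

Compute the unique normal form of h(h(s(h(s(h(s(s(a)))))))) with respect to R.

1. h(h(s(h(s(h(s(s(a))))))))  →  h(h(s(h(s(s(a))))))   [R1 at 1]
2. h(h(s(h(s(s(a))))))  →  h(h(s(s(a))))   [R1 at 1]
3. h(h(s(s(a))))  →  h(s(a))   [R1 at 1]
4. h(s(a))  →  a   [R1 at ε]

a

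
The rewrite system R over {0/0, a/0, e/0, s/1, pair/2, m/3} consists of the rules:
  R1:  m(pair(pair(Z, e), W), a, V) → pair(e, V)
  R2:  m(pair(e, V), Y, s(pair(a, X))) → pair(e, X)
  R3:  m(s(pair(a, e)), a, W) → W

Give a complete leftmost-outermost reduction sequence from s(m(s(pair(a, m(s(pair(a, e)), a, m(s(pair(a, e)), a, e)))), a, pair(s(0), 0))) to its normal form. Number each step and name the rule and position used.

1. s(m(s(pair(a, m(s(pair(a, e)), a, m(s(pair(a, e)), a, e)))), a, pair(s(0), 0)))  →  s(m(s(pair(a, m(s(pair(a, e)), a, e))), a, pair(s(0), 0)))   [R3 at 1.1.1.2]
2. s(m(s(pair(a, m(s(pair(a, e)), a, e))), a, pair(s(0), 0)))  →  s(m(s(pair(a, e)), a, pair(s(0), 0)))   [R3 at 1.1.1.2]
3. s(m(s(pair(a, e)), a, pair(s(0), 0)))  →  s(pair(s(0), 0))   [R3 at 1]

s(pair(s(0), 0))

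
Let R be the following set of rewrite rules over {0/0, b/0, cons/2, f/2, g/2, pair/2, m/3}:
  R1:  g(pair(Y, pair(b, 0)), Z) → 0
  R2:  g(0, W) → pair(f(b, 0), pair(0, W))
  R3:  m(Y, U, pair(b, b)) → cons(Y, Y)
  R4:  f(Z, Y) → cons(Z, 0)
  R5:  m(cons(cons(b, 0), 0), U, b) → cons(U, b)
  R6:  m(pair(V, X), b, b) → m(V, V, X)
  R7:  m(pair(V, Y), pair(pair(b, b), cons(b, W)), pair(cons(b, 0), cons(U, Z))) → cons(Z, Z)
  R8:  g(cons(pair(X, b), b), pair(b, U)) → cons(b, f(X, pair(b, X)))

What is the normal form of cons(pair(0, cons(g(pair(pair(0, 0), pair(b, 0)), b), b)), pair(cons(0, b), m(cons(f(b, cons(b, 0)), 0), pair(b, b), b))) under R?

cons(pair(0, cons(0, b)), pair(cons(0, b), cons(pair(b, b), b)))

1. cons(pair(0, cons(g(pair(pair(0, 0), pair(b, 0)), b), b)), pair(cons(0, b), m(cons(f(b, cons(b, 0)), 0), pair(b, b), b)))  →  cons(pair(0, cons(0, b)), pair(cons(0, b), m(cons(f(b, cons(b, 0)), 0), pair(b, b), b)))   [R1 at 1.2.1]
2. cons(pair(0, cons(0, b)), pair(cons(0, b), m(cons(f(b, cons(b, 0)), 0), pair(b, b), b)))  →  cons(pair(0, cons(0, b)), pair(cons(0, b), m(cons(cons(b, 0), 0), pair(b, b), b)))   [R4 at 2.2.1.1]
3. cons(pair(0, cons(0, b)), pair(cons(0, b), m(cons(cons(b, 0), 0), pair(b, b), b)))  →  cons(pair(0, cons(0, b)), pair(cons(0, b), cons(pair(b, b), b)))   [R5 at 2.2]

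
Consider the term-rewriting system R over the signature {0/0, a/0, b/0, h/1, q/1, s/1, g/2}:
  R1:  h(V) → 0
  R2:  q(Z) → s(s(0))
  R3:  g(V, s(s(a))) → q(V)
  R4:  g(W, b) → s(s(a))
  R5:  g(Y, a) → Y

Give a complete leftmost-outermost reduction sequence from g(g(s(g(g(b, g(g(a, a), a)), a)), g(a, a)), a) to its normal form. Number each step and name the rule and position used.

s(b)

1. g(g(s(g(g(b, g(g(a, a), a)), a)), g(a, a)), a)  →  g(s(g(g(b, g(g(a, a), a)), a)), g(a, a))   [R5 at ε]
2. g(s(g(g(b, g(g(a, a), a)), a)), g(a, a))  →  g(s(g(b, g(g(a, a), a))), g(a, a))   [R5 at 1.1]
3. g(s(g(b, g(g(a, a), a))), g(a, a))  →  g(s(g(b, g(a, a))), g(a, a))   [R5 at 1.1.2]
4. g(s(g(b, g(a, a))), g(a, a))  →  g(s(g(b, a)), g(a, a))   [R5 at 1.1.2]
5. g(s(g(b, a)), g(a, a))  →  g(s(b), g(a, a))   [R5 at 1.1]
6. g(s(b), g(a, a))  →  g(s(b), a)   [R5 at 2]
7. g(s(b), a)  →  s(b)   [R5 at ε]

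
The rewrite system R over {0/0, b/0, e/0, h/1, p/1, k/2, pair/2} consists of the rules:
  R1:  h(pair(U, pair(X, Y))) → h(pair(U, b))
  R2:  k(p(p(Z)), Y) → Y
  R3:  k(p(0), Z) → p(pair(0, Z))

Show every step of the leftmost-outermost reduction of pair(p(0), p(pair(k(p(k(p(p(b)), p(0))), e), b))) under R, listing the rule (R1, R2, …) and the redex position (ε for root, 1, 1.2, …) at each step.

1. pair(p(0), p(pair(k(p(k(p(p(b)), p(0))), e), b)))  →  pair(p(0), p(pair(k(p(p(0)), e), b)))   [R2 at 2.1.1.1.1]
2. pair(p(0), p(pair(k(p(p(0)), e), b)))  →  pair(p(0), p(pair(e, b)))   [R2 at 2.1.1]

pair(p(0), p(pair(e, b)))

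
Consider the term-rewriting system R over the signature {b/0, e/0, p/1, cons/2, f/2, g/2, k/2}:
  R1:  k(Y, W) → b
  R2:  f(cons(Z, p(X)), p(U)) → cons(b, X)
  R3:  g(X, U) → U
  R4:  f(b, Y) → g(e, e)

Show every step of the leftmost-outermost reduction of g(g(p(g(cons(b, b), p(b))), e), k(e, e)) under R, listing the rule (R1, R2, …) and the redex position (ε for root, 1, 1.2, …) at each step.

b

1. g(g(p(g(cons(b, b), p(b))), e), k(e, e))  →  k(e, e)   [R3 at ε]
2. k(e, e)  →  b   [R1 at ε]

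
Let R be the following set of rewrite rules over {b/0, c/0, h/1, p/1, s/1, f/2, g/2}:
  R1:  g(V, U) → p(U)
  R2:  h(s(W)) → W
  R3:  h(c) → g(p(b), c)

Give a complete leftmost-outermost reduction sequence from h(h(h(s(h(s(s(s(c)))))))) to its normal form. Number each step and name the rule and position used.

c

1. h(h(h(s(h(s(s(s(c))))))))  →  h(h(h(s(s(s(c))))))   [R2 at 1.1]
2. h(h(h(s(s(s(c))))))  →  h(h(s(s(c))))   [R2 at 1.1]
3. h(h(s(s(c))))  →  h(s(c))   [R2 at 1]
4. h(s(c))  →  c   [R2 at ε]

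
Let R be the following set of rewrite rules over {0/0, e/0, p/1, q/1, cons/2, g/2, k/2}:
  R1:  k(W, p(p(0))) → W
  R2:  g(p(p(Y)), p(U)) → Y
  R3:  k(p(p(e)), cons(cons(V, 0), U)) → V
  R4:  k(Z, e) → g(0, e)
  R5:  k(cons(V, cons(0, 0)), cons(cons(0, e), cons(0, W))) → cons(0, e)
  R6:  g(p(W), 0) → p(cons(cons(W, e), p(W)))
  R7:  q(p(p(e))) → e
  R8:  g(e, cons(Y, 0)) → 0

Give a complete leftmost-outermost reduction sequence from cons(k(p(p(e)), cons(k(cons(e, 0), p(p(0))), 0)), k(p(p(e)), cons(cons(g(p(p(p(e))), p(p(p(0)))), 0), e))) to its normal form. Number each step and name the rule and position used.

1. cons(k(p(p(e)), cons(k(cons(e, 0), p(p(0))), 0)), k(p(p(e)), cons(cons(g(p(p(p(e))), p(p(p(0)))), 0), e)))  →  cons(k(p(p(e)), cons(cons(e, 0), 0)), k(p(p(e)), cons(cons(g(p(p(p(e))), p(p(p(0)))), 0), e)))   [R1 at 1.2.1]
2. cons(k(p(p(e)), cons(cons(e, 0), 0)), k(p(p(e)), cons(cons(g(p(p(p(e))), p(p(p(0)))), 0), e)))  →  cons(e, k(p(p(e)), cons(cons(g(p(p(p(e))), p(p(p(0)))), 0), e)))   [R3 at 1]
3. cons(e, k(p(p(e)), cons(cons(g(p(p(p(e))), p(p(p(0)))), 0), e)))  →  cons(e, g(p(p(p(e))), p(p(p(0)))))   [R3 at 2]
4. cons(e, g(p(p(p(e))), p(p(p(0)))))  →  cons(e, p(e))   [R2 at 2]

cons(e, p(e))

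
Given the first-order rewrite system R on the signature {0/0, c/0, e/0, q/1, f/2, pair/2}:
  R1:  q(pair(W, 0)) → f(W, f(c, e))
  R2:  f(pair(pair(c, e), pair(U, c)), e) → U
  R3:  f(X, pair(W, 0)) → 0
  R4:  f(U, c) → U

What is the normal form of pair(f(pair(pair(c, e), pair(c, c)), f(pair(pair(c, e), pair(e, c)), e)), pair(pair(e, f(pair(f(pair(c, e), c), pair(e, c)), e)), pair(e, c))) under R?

pair(c, pair(pair(e, e), pair(e, c)))

1. pair(f(pair(pair(c, e), pair(c, c)), f(pair(pair(c, e), pair(e, c)), e)), pair(pair(e, f(pair(f(pair(c, e), c), pair(e, c)), e)), pair(e, c)))  →  pair(f(pair(pair(c, e), pair(c, c)), e), pair(pair(e, f(pair(f(pair(c, e), c), pair(e, c)), e)), pair(e, c)))   [R2 at 1.2]
2. pair(f(pair(pair(c, e), pair(c, c)), e), pair(pair(e, f(pair(f(pair(c, e), c), pair(e, c)), e)), pair(e, c)))  →  pair(c, pair(pair(e, f(pair(f(pair(c, e), c), pair(e, c)), e)), pair(e, c)))   [R2 at 1]
3. pair(c, pair(pair(e, f(pair(f(pair(c, e), c), pair(e, c)), e)), pair(e, c)))  →  pair(c, pair(pair(e, f(pair(pair(c, e), pair(e, c)), e)), pair(e, c)))   [R4 at 2.1.2.1.1]
4. pair(c, pair(pair(e, f(pair(pair(c, e), pair(e, c)), e)), pair(e, c)))  →  pair(c, pair(pair(e, e), pair(e, c)))   [R2 at 2.1.2]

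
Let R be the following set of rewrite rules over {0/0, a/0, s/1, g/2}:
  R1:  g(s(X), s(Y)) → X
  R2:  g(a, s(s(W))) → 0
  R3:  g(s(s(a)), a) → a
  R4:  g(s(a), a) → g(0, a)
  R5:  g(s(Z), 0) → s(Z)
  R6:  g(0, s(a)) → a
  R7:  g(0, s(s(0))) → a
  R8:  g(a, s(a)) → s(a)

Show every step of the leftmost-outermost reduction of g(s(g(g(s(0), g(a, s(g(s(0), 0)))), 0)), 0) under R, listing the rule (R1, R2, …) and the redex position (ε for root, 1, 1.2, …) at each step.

s(s(0))

1. g(s(g(g(s(0), g(a, s(g(s(0), 0)))), 0)), 0)  →  s(g(g(s(0), g(a, s(g(s(0), 0)))), 0))   [R5 at ε]
2. s(g(g(s(0), g(a, s(g(s(0), 0)))), 0))  →  s(g(g(s(0), g(a, s(s(0)))), 0))   [R5 at 1.1.2.2.1]
3. s(g(g(s(0), g(a, s(s(0)))), 0))  →  s(g(g(s(0), 0), 0))   [R2 at 1.1.2]
4. s(g(g(s(0), 0), 0))  →  s(g(s(0), 0))   [R5 at 1.1]
5. s(g(s(0), 0))  →  s(s(0))   [R5 at 1]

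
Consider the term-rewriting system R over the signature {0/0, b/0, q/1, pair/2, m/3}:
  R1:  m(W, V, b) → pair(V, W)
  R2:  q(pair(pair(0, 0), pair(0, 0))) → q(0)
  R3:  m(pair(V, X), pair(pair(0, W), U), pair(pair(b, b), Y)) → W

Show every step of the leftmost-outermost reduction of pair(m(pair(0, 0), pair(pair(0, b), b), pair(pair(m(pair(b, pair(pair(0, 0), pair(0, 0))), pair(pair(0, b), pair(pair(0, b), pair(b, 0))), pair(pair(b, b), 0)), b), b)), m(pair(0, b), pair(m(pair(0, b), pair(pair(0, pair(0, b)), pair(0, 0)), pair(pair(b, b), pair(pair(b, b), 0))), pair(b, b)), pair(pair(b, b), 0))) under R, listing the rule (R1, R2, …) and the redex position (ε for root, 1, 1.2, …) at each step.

pair(b, b)

1. pair(m(pair(0, 0), pair(pair(0, b), b), pair(pair(m(pair(b, pair(pair(0, 0), pair(0, 0))), pair(pair(0, b), pair(pair(0, b), pair(b, 0))), pair(pair(b, b), 0)), b), b)), m(pair(0, b), pair(m(pair(0, b), pair(pair(0, pair(0, b)), pair(0, 0)), pair(pair(b, b), pair(pair(b, b), 0))), pair(b, b)), pair(pair(b, b), 0)))  →  pair(m(pair(0, 0), pair(pair(0, b), b), pair(pair(b, b), b)), m(pair(0, b), pair(m(pair(0, b), pair(pair(0, pair(0, b)), pair(0, 0)), pair(pair(b, b), pair(pair(b, b), 0))), pair(b, b)), pair(pair(b, b), 0)))   [R3 at 1.3.1.1]
2. pair(m(pair(0, 0), pair(pair(0, b), b), pair(pair(b, b), b)), m(pair(0, b), pair(m(pair(0, b), pair(pair(0, pair(0, b)), pair(0, 0)), pair(pair(b, b), pair(pair(b, b), 0))), pair(b, b)), pair(pair(b, b), 0)))  →  pair(b, m(pair(0, b), pair(m(pair(0, b), pair(pair(0, pair(0, b)), pair(0, 0)), pair(pair(b, b), pair(pair(b, b), 0))), pair(b, b)), pair(pair(b, b), 0)))   [R3 at 1]
3. pair(b, m(pair(0, b), pair(m(pair(0, b), pair(pair(0, pair(0, b)), pair(0, 0)), pair(pair(b, b), pair(pair(b, b), 0))), pair(b, b)), pair(pair(b, b), 0)))  →  pair(b, m(pair(0, b), pair(pair(0, b), pair(b, b)), pair(pair(b, b), 0)))   [R3 at 2.2.1]
4. pair(b, m(pair(0, b), pair(pair(0, b), pair(b, b)), pair(pair(b, b), 0)))  →  pair(b, b)   [R3 at 2]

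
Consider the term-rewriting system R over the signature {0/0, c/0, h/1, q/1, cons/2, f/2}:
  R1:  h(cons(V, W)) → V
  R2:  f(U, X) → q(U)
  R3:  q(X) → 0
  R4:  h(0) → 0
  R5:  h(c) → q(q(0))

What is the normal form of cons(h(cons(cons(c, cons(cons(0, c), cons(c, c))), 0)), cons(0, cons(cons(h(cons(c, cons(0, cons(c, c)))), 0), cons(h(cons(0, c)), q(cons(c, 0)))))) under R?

cons(cons(c, cons(cons(0, c), cons(c, c))), cons(0, cons(cons(c, 0), cons(0, 0))))

1. cons(h(cons(cons(c, cons(cons(0, c), cons(c, c))), 0)), cons(0, cons(cons(h(cons(c, cons(0, cons(c, c)))), 0), cons(h(cons(0, c)), q(cons(c, 0))))))  →  cons(cons(c, cons(cons(0, c), cons(c, c))), cons(0, cons(cons(h(cons(c, cons(0, cons(c, c)))), 0), cons(h(cons(0, c)), q(cons(c, 0))))))   [R1 at 1]
2. cons(cons(c, cons(cons(0, c), cons(c, c))), cons(0, cons(cons(h(cons(c, cons(0, cons(c, c)))), 0), cons(h(cons(0, c)), q(cons(c, 0))))))  →  cons(cons(c, cons(cons(0, c), cons(c, c))), cons(0, cons(cons(c, 0), cons(h(cons(0, c)), q(cons(c, 0))))))   [R1 at 2.2.1.1]
3. cons(cons(c, cons(cons(0, c), cons(c, c))), cons(0, cons(cons(c, 0), cons(h(cons(0, c)), q(cons(c, 0))))))  →  cons(cons(c, cons(cons(0, c), cons(c, c))), cons(0, cons(cons(c, 0), cons(0, q(cons(c, 0))))))   [R1 at 2.2.2.1]
4. cons(cons(c, cons(cons(0, c), cons(c, c))), cons(0, cons(cons(c, 0), cons(0, q(cons(c, 0))))))  →  cons(cons(c, cons(cons(0, c), cons(c, c))), cons(0, cons(cons(c, 0), cons(0, 0))))   [R3 at 2.2.2.2]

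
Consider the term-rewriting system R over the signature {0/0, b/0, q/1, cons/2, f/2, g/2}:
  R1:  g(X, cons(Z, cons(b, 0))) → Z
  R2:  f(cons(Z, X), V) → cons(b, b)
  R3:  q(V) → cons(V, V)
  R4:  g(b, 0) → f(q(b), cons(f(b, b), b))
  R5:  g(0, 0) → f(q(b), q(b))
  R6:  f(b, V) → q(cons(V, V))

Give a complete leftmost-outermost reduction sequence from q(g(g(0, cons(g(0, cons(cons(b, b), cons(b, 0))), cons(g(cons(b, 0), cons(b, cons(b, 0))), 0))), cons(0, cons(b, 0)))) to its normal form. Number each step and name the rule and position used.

cons(0, 0)

1. q(g(g(0, cons(g(0, cons(cons(b, b), cons(b, 0))), cons(g(cons(b, 0), cons(b, cons(b, 0))), 0))), cons(0, cons(b, 0))))  →  cons(g(g(0, cons(g(0, cons(cons(b, b), cons(b, 0))), cons(g(cons(b, 0), cons(b, cons(b, 0))), 0))), cons(0, cons(b, 0))), g(g(0, cons(g(0, cons(cons(b, b), cons(b, 0))), cons(g(cons(b, 0), cons(b, cons(b, 0))), 0))), cons(0, cons(b, 0))))   [R3 at ε]
2. cons(g(g(0, cons(g(0, cons(cons(b, b), cons(b, 0))), cons(g(cons(b, 0), cons(b, cons(b, 0))), 0))), cons(0, cons(b, 0))), g(g(0, cons(g(0, cons(cons(b, b), cons(b, 0))), cons(g(cons(b, 0), cons(b, cons(b, 0))), 0))), cons(0, cons(b, 0))))  →  cons(0, g(g(0, cons(g(0, cons(cons(b, b), cons(b, 0))), cons(g(cons(b, 0), cons(b, cons(b, 0))), 0))), cons(0, cons(b, 0))))   [R1 at 1]
3. cons(0, g(g(0, cons(g(0, cons(cons(b, b), cons(b, 0))), cons(g(cons(b, 0), cons(b, cons(b, 0))), 0))), cons(0, cons(b, 0))))  →  cons(0, 0)   [R1 at 2]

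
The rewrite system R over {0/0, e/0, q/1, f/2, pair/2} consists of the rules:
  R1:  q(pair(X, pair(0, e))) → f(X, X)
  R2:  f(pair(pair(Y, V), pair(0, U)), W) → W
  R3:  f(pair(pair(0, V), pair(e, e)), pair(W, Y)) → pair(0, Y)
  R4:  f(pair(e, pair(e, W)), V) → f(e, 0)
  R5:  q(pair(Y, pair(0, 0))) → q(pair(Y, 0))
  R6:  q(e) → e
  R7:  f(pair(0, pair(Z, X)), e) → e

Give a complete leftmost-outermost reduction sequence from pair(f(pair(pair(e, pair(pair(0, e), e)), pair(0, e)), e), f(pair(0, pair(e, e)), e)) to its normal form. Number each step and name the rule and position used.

1. pair(f(pair(pair(e, pair(pair(0, e), e)), pair(0, e)), e), f(pair(0, pair(e, e)), e))  →  pair(e, f(pair(0, pair(e, e)), e))   [R2 at 1]
2. pair(e, f(pair(0, pair(e, e)), e))  →  pair(e, e)   [R7 at 2]

pair(e, e)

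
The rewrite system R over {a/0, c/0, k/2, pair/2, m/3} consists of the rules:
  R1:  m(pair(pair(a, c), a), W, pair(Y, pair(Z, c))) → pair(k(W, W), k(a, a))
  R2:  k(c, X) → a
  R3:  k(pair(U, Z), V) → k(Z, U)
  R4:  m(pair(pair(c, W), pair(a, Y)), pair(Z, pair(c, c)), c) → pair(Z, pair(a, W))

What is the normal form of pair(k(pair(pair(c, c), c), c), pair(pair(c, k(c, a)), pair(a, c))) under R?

pair(a, pair(pair(c, a), pair(a, c)))

1. pair(k(pair(pair(c, c), c), c), pair(pair(c, k(c, a)), pair(a, c)))  →  pair(k(c, pair(c, c)), pair(pair(c, k(c, a)), pair(a, c)))   [R3 at 1]
2. pair(k(c, pair(c, c)), pair(pair(c, k(c, a)), pair(a, c)))  →  pair(a, pair(pair(c, k(c, a)), pair(a, c)))   [R2 at 1]
3. pair(a, pair(pair(c, k(c, a)), pair(a, c)))  →  pair(a, pair(pair(c, a), pair(a, c)))   [R2 at 2.1.2]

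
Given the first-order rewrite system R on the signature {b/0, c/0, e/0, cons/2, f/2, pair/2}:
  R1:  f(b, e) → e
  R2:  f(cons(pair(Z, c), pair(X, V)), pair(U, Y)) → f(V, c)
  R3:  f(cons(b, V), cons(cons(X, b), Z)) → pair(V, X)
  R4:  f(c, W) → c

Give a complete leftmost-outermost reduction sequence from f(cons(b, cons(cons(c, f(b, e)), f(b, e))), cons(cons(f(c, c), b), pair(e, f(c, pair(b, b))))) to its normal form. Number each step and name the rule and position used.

pair(cons(cons(c, e), e), c)

1. f(cons(b, cons(cons(c, f(b, e)), f(b, e))), cons(cons(f(c, c), b), pair(e, f(c, pair(b, b)))))  →  pair(cons(cons(c, f(b, e)), f(b, e)), f(c, c))   [R3 at ε]
2. pair(cons(cons(c, f(b, e)), f(b, e)), f(c, c))  →  pair(cons(cons(c, e), f(b, e)), f(c, c))   [R1 at 1.1.2]
3. pair(cons(cons(c, e), f(b, e)), f(c, c))  →  pair(cons(cons(c, e), e), f(c, c))   [R1 at 1.2]
4. pair(cons(cons(c, e), e), f(c, c))  →  pair(cons(cons(c, e), e), c)   [R4 at 2]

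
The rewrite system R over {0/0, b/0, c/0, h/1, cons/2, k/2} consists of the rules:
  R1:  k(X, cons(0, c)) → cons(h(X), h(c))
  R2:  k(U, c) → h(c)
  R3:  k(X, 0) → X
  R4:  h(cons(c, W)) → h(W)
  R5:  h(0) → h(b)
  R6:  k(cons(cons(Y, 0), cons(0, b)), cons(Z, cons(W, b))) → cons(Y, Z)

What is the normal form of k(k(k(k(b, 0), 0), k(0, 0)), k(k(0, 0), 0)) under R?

1. k(k(k(k(b, 0), 0), k(0, 0)), k(k(0, 0), 0))  →  k(k(k(b, 0), k(0, 0)), k(k(0, 0), 0))   [R3 at 1.1]
2. k(k(k(b, 0), k(0, 0)), k(k(0, 0), 0))  →  k(k(b, k(0, 0)), k(k(0, 0), 0))   [R3 at 1.1]
3. k(k(b, k(0, 0)), k(k(0, 0), 0))  →  k(k(b, 0), k(k(0, 0), 0))   [R3 at 1.2]
4. k(k(b, 0), k(k(0, 0), 0))  →  k(b, k(k(0, 0), 0))   [R3 at 1]
5. k(b, k(k(0, 0), 0))  →  k(b, k(0, 0))   [R3 at 2]
6. k(b, k(0, 0))  →  k(b, 0)   [R3 at 2]
7. k(b, 0)  →  b   [R3 at ε]

b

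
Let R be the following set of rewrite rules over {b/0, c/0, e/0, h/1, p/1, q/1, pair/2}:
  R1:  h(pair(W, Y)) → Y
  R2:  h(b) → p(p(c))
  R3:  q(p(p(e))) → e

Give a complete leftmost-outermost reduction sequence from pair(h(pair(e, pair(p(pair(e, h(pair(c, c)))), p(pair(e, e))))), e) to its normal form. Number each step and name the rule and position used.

pair(pair(p(pair(e, c)), p(pair(e, e))), e)

1. pair(h(pair(e, pair(p(pair(e, h(pair(c, c)))), p(pair(e, e))))), e)  →  pair(pair(p(pair(e, h(pair(c, c)))), p(pair(e, e))), e)   [R1 at 1]
2. pair(pair(p(pair(e, h(pair(c, c)))), p(pair(e, e))), e)  →  pair(pair(p(pair(e, c)), p(pair(e, e))), e)   [R1 at 1.1.1.2]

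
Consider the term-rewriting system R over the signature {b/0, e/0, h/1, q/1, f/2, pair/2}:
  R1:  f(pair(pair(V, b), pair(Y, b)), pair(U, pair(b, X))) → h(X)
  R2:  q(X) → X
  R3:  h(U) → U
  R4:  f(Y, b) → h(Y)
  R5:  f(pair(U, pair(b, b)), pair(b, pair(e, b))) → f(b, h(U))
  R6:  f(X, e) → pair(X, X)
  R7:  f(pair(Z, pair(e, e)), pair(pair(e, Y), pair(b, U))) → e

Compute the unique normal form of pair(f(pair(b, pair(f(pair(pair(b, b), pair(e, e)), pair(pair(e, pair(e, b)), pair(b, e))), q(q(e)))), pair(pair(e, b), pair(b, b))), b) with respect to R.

1. pair(f(pair(b, pair(f(pair(pair(b, b), pair(e, e)), pair(pair(e, pair(e, b)), pair(b, e))), q(q(e)))), pair(pair(e, b), pair(b, b))), b)  →  pair(f(pair(b, pair(e, q(q(e)))), pair(pair(e, b), pair(b, b))), b)   [R7 at 1.1.2.1]
2. pair(f(pair(b, pair(e, q(q(e)))), pair(pair(e, b), pair(b, b))), b)  →  pair(f(pair(b, pair(e, q(e))), pair(pair(e, b), pair(b, b))), b)   [R2 at 1.1.2.2]
3. pair(f(pair(b, pair(e, q(e))), pair(pair(e, b), pair(b, b))), b)  →  pair(f(pair(b, pair(e, e)), pair(pair(e, b), pair(b, b))), b)   [R2 at 1.1.2.2]
4. pair(f(pair(b, pair(e, e)), pair(pair(e, b), pair(b, b))), b)  →  pair(e, b)   [R7 at 1]

pair(e, b)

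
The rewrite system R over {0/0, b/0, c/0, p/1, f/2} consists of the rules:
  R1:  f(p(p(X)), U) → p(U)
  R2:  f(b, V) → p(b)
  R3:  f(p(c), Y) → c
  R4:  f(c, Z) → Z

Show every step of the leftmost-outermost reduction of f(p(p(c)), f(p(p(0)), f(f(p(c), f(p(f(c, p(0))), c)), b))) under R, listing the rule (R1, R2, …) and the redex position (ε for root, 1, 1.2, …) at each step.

p(p(b))

1. f(p(p(c)), f(p(p(0)), f(f(p(c), f(p(f(c, p(0))), c)), b)))  →  p(f(p(p(0)), f(f(p(c), f(p(f(c, p(0))), c)), b)))   [R1 at ε]
2. p(f(p(p(0)), f(f(p(c), f(p(f(c, p(0))), c)), b)))  →  p(p(f(f(p(c), f(p(f(c, p(0))), c)), b)))   [R1 at 1]
3. p(p(f(f(p(c), f(p(f(c, p(0))), c)), b)))  →  p(p(f(c, b)))   [R3 at 1.1.1]
4. p(p(f(c, b)))  →  p(p(b))   [R4 at 1.1]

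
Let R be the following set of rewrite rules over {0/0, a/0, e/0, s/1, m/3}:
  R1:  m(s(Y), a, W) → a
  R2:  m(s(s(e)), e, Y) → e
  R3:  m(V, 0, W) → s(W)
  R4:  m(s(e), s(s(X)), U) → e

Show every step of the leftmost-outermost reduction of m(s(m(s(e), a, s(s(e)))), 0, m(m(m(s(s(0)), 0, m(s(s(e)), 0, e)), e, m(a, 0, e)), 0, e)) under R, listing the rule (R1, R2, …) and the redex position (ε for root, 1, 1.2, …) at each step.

1. m(s(m(s(e), a, s(s(e)))), 0, m(m(m(s(s(0)), 0, m(s(s(e)), 0, e)), e, m(a, 0, e)), 0, e))  →  s(m(m(m(s(s(0)), 0, m(s(s(e)), 0, e)), e, m(a, 0, e)), 0, e))   [R3 at ε]
2. s(m(m(m(s(s(0)), 0, m(s(s(e)), 0, e)), e, m(a, 0, e)), 0, e))  →  s(s(e))   [R3 at 1]

s(s(e))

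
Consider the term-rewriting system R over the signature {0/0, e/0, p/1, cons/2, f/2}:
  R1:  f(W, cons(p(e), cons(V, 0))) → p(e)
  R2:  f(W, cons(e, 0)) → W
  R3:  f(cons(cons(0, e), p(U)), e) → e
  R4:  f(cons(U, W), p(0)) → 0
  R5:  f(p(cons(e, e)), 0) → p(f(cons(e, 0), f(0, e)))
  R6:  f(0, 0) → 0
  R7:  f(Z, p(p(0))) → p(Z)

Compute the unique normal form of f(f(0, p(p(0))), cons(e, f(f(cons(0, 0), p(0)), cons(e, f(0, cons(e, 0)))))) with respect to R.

1. f(f(0, p(p(0))), cons(e, f(f(cons(0, 0), p(0)), cons(e, f(0, cons(e, 0))))))  →  f(p(0), cons(e, f(f(cons(0, 0), p(0)), cons(e, f(0, cons(e, 0))))))   [R7 at 1]
2. f(p(0), cons(e, f(f(cons(0, 0), p(0)), cons(e, f(0, cons(e, 0))))))  →  f(p(0), cons(e, f(0, cons(e, f(0, cons(e, 0))))))   [R4 at 2.2.1]
3. f(p(0), cons(e, f(0, cons(e, f(0, cons(e, 0))))))  →  f(p(0), cons(e, f(0, cons(e, 0))))   [R2 at 2.2.2.2]
4. f(p(0), cons(e, f(0, cons(e, 0))))  →  f(p(0), cons(e, 0))   [R2 at 2.2]
5. f(p(0), cons(e, 0))  →  p(0)   [R2 at ε]

p(0)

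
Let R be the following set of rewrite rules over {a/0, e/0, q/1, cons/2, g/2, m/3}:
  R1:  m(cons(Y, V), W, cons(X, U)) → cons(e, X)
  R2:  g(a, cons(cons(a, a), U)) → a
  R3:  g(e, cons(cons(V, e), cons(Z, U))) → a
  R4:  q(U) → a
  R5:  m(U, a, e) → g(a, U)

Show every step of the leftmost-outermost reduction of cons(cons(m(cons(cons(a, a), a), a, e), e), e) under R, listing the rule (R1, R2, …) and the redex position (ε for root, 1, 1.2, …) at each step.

1. cons(cons(m(cons(cons(a, a), a), a, e), e), e)  →  cons(cons(g(a, cons(cons(a, a), a)), e), e)   [R5 at 1.1]
2. cons(cons(g(a, cons(cons(a, a), a)), e), e)  →  cons(cons(a, e), e)   [R2 at 1.1]

cons(cons(a, e), e)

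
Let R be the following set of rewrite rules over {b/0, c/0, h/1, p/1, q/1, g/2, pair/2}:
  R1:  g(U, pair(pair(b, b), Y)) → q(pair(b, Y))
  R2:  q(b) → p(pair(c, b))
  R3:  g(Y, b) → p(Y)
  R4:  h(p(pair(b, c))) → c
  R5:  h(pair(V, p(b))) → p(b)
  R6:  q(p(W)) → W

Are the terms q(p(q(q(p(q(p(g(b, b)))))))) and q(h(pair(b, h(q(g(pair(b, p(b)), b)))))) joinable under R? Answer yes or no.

yes — NF(t₁) = b, NF(t₂) = b

Reduce t₁ = q(p(q(q(p(q(p(g(b, b)))))))):
1. q(p(q(q(p(q(p(g(b, b))))))))  →  q(q(p(q(p(g(b, b))))))   [R6 at ε]
2. q(q(p(q(p(g(b, b))))))  →  q(q(p(g(b, b))))   [R6 at 1]
3. q(q(p(g(b, b))))  →  q(g(b, b))   [R6 at 1]
4. q(g(b, b))  →  q(p(b))   [R3 at 1]
5. q(p(b))  →  b   [R6 at ε]

Reduce t₂ = q(h(pair(b, h(q(g(pair(b, p(b)), b)))))):
1. q(h(pair(b, h(q(g(pair(b, p(b)), b))))))  →  q(h(pair(b, h(q(p(pair(b, p(b))))))))   [R3 at 1.1.2.1.1]
2. q(h(pair(b, h(q(p(pair(b, p(b))))))))  →  q(h(pair(b, h(pair(b, p(b))))))   [R6 at 1.1.2.1]
3. q(h(pair(b, h(pair(b, p(b))))))  →  q(h(pair(b, p(b))))   [R5 at 1.1.2]
4. q(h(pair(b, p(b))))  →  q(p(b))   [R5 at 1]
5. q(p(b))  →  b   [R6 at ε]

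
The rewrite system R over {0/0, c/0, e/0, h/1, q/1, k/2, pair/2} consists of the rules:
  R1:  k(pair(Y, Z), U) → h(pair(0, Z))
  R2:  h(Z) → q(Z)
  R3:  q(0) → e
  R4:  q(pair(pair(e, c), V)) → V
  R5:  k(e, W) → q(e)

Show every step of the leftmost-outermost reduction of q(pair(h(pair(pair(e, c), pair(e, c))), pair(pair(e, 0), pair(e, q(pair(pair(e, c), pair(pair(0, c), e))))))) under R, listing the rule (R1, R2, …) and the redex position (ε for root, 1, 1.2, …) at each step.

pair(pair(e, 0), pair(e, pair(pair(0, c), e)))

1. q(pair(h(pair(pair(e, c), pair(e, c))), pair(pair(e, 0), pair(e, q(pair(pair(e, c), pair(pair(0, c), e)))))))  →  q(pair(q(pair(pair(e, c), pair(e, c))), pair(pair(e, 0), pair(e, q(pair(pair(e, c), pair(pair(0, c), e)))))))   [R2 at 1.1]
2. q(pair(q(pair(pair(e, c), pair(e, c))), pair(pair(e, 0), pair(e, q(pair(pair(e, c), pair(pair(0, c), e)))))))  →  q(pair(pair(e, c), pair(pair(e, 0), pair(e, q(pair(pair(e, c), pair(pair(0, c), e)))))))   [R4 at 1.1]
3. q(pair(pair(e, c), pair(pair(e, 0), pair(e, q(pair(pair(e, c), pair(pair(0, c), e)))))))  →  pair(pair(e, 0), pair(e, q(pair(pair(e, c), pair(pair(0, c), e)))))   [R4 at ε]
4. pair(pair(e, 0), pair(e, q(pair(pair(e, c), pair(pair(0, c), e)))))  →  pair(pair(e, 0), pair(e, pair(pair(0, c), e)))   [R4 at 2.2]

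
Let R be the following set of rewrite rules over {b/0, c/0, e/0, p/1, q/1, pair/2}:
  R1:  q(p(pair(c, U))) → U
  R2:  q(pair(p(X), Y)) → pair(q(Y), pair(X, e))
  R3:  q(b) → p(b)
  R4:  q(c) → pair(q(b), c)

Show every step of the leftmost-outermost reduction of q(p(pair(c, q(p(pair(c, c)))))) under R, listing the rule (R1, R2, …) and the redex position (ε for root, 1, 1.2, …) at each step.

c

1. q(p(pair(c, q(p(pair(c, c))))))  →  q(p(pair(c, c)))   [R1 at ε]
2. q(p(pair(c, c)))  →  c   [R1 at ε]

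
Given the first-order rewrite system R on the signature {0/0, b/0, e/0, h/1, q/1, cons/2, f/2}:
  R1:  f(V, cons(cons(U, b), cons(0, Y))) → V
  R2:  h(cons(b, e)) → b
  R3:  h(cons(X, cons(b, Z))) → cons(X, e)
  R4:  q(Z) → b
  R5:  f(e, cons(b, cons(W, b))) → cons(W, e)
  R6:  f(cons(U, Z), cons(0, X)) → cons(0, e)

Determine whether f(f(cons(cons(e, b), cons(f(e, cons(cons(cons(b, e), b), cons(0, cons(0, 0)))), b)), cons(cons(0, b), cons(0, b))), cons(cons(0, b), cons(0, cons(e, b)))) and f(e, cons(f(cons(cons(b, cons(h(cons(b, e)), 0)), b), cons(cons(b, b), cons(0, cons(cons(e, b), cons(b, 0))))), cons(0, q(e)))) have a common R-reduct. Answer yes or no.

no — NF(t₁) = cons(cons(e, b), cons(e, b)), NF(t₂) = e

Reduce t₁ = f(f(cons(cons(e, b), cons(f(e, cons(cons(cons(b, e), b), cons(0, cons(0, 0)))), b)), cons(cons(0, b), cons(0, b))), cons(cons(0, b), cons(0, cons(e, b)))):
1. f(f(cons(cons(e, b), cons(f(e, cons(cons(cons(b, e), b), cons(0, cons(0, 0)))), b)), cons(cons(0, b), cons(0, b))), cons(cons(0, b), cons(0, cons(e, b))))  →  f(cons(cons(e, b), cons(f(e, cons(cons(cons(b, e), b), cons(0, cons(0, 0)))), b)), cons(cons(0, b), cons(0, b)))   [R1 at ε]
2. f(cons(cons(e, b), cons(f(e, cons(cons(cons(b, e), b), cons(0, cons(0, 0)))), b)), cons(cons(0, b), cons(0, b)))  →  cons(cons(e, b), cons(f(e, cons(cons(cons(b, e), b), cons(0, cons(0, 0)))), b))   [R1 at ε]
3. cons(cons(e, b), cons(f(e, cons(cons(cons(b, e), b), cons(0, cons(0, 0)))), b))  →  cons(cons(e, b), cons(e, b))   [R1 at 2.1]

Reduce t₂ = f(e, cons(f(cons(cons(b, cons(h(cons(b, e)), 0)), b), cons(cons(b, b), cons(0, cons(cons(e, b), cons(b, 0))))), cons(0, q(e)))):
1. f(e, cons(f(cons(cons(b, cons(h(cons(b, e)), 0)), b), cons(cons(b, b), cons(0, cons(cons(e, b), cons(b, 0))))), cons(0, q(e))))  →  f(e, cons(cons(cons(b, cons(h(cons(b, e)), 0)), b), cons(0, q(e))))   [R1 at 2.1]
2. f(e, cons(cons(cons(b, cons(h(cons(b, e)), 0)), b), cons(0, q(e))))  →  e   [R1 at ε]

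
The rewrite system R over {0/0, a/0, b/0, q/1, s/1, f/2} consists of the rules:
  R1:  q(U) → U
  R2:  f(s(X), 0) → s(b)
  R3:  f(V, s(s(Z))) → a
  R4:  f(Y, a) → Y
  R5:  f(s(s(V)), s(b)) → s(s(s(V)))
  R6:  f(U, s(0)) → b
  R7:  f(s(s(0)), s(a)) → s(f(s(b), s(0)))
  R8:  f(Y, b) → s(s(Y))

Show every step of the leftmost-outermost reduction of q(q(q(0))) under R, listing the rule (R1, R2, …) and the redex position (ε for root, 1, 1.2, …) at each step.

0

1. q(q(q(0)))  →  q(q(0))   [R1 at ε]
2. q(q(0))  →  q(0)   [R1 at ε]
3. q(0)  →  0   [R1 at ε]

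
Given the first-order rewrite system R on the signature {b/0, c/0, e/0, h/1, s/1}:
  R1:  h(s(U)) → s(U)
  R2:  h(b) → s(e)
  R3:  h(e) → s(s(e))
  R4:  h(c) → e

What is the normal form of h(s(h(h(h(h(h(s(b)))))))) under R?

1. h(s(h(h(h(h(h(s(b))))))))  →  s(h(h(h(h(h(s(b)))))))   [R1 at ε]
2. s(h(h(h(h(h(s(b)))))))  →  s(h(h(h(h(s(b))))))   [R1 at 1.1.1.1.1]
3. s(h(h(h(h(s(b))))))  →  s(h(h(h(s(b)))))   [R1 at 1.1.1.1]
4. s(h(h(h(s(b)))))  →  s(h(h(s(b))))   [R1 at 1.1.1]
5. s(h(h(s(b))))  →  s(h(s(b)))   [R1 at 1.1]
6. s(h(s(b)))  →  s(s(b))   [R1 at 1]

s(s(b))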